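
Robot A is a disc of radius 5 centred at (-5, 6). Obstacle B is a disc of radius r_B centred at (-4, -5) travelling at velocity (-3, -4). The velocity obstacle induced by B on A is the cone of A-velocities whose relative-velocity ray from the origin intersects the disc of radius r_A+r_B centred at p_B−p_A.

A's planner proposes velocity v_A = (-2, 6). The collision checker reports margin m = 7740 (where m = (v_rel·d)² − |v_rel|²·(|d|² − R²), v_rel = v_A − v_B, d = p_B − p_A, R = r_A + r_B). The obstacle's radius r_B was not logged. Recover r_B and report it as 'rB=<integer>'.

m = 7740
d = (1, -11);  v_rel = (1, 10),  |v_rel|² = 101
v_rel×d = (1)·(-11) − (10)·(1) = -21
since m = R²·101 − (-21)²:  R² = (441 + 7740) / 101 = 81
R = √81 = 9  ⇒  r_B = 9 − 5 = 4

rB=4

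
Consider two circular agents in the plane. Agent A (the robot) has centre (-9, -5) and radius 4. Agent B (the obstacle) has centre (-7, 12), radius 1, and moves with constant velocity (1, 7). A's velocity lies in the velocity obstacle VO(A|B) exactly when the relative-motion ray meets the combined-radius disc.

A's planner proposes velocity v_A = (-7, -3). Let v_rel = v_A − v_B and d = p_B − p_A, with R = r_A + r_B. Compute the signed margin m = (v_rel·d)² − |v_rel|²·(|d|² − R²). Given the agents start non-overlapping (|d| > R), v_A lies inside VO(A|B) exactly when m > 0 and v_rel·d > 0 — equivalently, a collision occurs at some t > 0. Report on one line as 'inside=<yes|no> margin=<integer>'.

d = (2, 17),  |d|² = 293;  R = 4+1 = 5,  c = 293−5² = 268
v_rel = (-8, -10),  |v_rel|² = 164;  v_rel·d = (-8)·(2) + (-10)·(17) = -186
164·t² + 372·t + 268 = 0  ⇒  m = (-186)² − 164·268 = -9356
m = -9356 < 0,  v_rel·d = -186 < 0  ⇒  outside

inside=no margin=-9356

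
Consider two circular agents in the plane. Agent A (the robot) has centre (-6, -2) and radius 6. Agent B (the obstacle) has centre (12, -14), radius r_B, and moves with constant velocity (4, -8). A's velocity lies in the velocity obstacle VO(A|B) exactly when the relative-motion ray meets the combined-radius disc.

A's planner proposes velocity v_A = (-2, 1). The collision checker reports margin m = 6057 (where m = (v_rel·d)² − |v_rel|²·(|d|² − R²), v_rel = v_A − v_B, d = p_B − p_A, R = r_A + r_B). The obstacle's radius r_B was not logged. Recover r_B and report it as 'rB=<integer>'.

m = 6057
d = (18, -12);  v_rel = (-6, 9),  |v_rel|² = 117
v_rel×d = (-6)·(-12) − (9)·(18) = -90
since m = R²·117 − (-90)²:  R² = (8100 + 6057) / 117 = 121
R = √121 = 11  ⇒  r_B = 11 − 6 = 5

rB=5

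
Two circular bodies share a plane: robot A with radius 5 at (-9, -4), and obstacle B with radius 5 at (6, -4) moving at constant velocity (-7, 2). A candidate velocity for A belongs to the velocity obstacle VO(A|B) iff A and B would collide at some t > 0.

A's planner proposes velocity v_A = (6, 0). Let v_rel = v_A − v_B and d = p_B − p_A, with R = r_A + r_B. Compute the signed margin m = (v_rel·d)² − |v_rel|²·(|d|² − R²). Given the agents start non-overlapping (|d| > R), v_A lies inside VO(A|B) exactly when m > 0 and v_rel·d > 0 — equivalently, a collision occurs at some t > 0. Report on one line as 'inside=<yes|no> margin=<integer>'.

d = (15, 0),  |d|² = 225;  R = 5+5 = 10,  c = 225−10² = 125
v_rel = (13, -2),  |v_rel|² = 173;  v_rel·d = (13)·(15) + (-2)·(0) = 195
173·t² − 390·t + 125 = 0  ⇒  m = 195² − 173·125 = 16400
m = 16400 > 0,  v_rel·d = 195 > 0  ⇒  inside

inside=yes margin=16400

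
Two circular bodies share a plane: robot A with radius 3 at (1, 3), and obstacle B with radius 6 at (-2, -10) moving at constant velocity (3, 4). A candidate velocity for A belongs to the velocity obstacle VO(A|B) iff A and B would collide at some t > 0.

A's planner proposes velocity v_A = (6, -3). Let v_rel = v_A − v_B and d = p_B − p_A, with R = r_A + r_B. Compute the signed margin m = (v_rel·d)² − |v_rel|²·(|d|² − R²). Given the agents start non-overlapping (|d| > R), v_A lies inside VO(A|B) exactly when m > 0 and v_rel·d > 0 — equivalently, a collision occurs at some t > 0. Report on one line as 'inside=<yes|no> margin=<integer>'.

d = (-3, -13),  |d|² = 178;  R = 3+6 = 9,  c = 178−9² = 97
v_rel = (3, -7),  |v_rel|² = 58;  v_rel·d = (3)·(-3) + (-7)·(-13) = 82
58·t² − 164·t + 97 = 0  ⇒  m = 82² − 58·97 = 1098
m = 1098 > 0,  v_rel·d = 82 > 0  ⇒  inside

inside=yes margin=1098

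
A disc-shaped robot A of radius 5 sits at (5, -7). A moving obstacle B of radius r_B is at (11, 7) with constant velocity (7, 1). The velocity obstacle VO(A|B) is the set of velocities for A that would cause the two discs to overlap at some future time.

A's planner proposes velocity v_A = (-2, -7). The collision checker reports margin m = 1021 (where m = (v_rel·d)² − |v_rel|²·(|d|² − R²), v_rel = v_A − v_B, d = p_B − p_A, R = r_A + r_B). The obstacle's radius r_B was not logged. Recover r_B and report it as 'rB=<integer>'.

m = 1021
d = (6, 14);  v_rel = (-9, -8),  |v_rel|² = 145
v_rel×d = (-9)·(14) − (-8)·(6) = -78
since m = R²·145 − (-78)²:  R² = (6084 + 1021) / 145 = 49
R = √49 = 7  ⇒  r_B = 7 − 5 = 2

rB=2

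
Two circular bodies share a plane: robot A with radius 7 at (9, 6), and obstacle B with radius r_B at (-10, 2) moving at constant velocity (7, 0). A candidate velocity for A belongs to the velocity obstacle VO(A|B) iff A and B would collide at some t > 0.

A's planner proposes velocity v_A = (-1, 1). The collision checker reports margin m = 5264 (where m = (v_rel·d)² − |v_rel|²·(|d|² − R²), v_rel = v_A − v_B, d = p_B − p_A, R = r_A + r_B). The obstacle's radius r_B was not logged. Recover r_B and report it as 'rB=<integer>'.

m = 5264
d = (-19, -4);  v_rel = (-8, 1),  |v_rel|² = 65
v_rel×d = (-8)·(-4) − (1)·(-19) = 51
since m = R²·65 − 51²:  R² = (2601 + 5264) / 65 = 121
R = √121 = 11  ⇒  r_B = 11 − 7 = 4

rB=4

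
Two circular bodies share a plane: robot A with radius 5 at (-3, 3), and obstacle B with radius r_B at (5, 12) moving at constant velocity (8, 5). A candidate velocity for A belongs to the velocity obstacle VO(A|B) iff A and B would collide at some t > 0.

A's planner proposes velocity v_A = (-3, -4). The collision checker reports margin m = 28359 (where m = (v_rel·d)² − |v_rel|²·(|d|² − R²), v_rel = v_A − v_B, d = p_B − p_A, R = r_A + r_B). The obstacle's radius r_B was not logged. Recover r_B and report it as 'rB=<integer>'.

m = 28359
d = (8, 9);  v_rel = (-11, -9),  |v_rel|² = 202
v_rel×d = (-11)·(9) − (-9)·(8) = -27
since m = R²·202 − (-27)²:  R² = (729 + 28359) / 202 = 144
R = √144 = 12  ⇒  r_B = 12 − 5 = 7

rB=7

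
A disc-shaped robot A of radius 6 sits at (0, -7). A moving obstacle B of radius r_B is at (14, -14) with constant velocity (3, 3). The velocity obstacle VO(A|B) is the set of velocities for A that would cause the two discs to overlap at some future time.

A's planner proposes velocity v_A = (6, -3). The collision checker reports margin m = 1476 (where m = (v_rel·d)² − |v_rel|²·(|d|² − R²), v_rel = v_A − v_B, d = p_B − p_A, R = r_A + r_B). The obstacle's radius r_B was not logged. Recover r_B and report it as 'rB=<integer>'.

m = 1476
d = (14, -7);  v_rel = (3, -6),  |v_rel|² = 45
v_rel×d = (3)·(-7) − (-6)·(14) = 63
since m = R²·45 − 63²:  R² = (3969 + 1476) / 45 = 121
R = √121 = 11  ⇒  r_B = 11 − 6 = 5

rB=5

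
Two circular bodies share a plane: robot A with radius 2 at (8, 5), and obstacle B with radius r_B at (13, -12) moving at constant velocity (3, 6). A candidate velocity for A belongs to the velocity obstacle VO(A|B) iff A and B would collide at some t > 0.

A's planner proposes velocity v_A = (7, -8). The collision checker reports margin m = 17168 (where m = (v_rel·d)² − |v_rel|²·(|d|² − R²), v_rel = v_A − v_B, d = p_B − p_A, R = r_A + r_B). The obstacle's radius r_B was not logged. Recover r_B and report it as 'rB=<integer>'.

m = 17168
d = (5, -17);  v_rel = (4, -14),  |v_rel|² = 212
v_rel×d = (4)·(-17) − (-14)·(5) = 2
since m = R²·212 − 2²:  R² = (4 + 17168) / 212 = 81
R = √81 = 9  ⇒  r_B = 9 − 2 = 7

rB=7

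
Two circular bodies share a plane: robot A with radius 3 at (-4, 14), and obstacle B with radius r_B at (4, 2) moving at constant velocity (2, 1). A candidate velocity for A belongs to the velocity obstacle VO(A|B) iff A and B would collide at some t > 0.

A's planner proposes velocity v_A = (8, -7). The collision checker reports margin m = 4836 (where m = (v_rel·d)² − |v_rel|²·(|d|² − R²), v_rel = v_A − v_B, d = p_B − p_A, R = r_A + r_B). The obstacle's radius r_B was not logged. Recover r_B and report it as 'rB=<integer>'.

m = 4836
d = (8, -12);  v_rel = (6, -8),  |v_rel|² = 100
v_rel×d = (6)·(-12) − (-8)·(8) = -8
since m = R²·100 − (-8)²:  R² = (64 + 4836) / 100 = 49
R = √49 = 7  ⇒  r_B = 7 − 3 = 4

rB=4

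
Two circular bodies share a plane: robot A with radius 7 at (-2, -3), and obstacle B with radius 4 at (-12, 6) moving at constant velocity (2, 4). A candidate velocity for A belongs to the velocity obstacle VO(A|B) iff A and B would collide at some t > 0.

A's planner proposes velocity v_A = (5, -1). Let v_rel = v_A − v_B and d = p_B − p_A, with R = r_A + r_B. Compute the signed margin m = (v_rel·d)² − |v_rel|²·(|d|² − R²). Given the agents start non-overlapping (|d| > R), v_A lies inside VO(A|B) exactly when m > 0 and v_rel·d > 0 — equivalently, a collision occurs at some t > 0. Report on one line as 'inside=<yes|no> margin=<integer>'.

d = (-10, 9),  |d|² = 181;  R = 7+4 = 11,  c = 181−11² = 60
v_rel = (3, -5),  |v_rel|² = 34;  v_rel·d = (3)·(-10) + (-5)·(9) = -75
34·t² + 150·t + 60 = 0  ⇒  m = (-75)² − 34·60 = 3585
m = 3585 > 0,  v_rel·d = -75 < 0  ⇒  outside

inside=no margin=3585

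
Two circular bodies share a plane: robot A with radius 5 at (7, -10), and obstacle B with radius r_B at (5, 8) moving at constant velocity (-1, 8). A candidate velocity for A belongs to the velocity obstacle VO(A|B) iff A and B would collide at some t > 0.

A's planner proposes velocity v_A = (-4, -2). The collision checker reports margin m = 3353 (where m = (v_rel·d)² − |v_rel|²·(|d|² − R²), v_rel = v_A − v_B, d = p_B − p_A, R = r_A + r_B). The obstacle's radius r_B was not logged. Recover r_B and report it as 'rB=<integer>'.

m = 3353
d = (-2, 18);  v_rel = (-3, -10),  |v_rel|² = 109
v_rel×d = (-3)·(18) − (-10)·(-2) = -74
since m = R²·109 − (-74)²:  R² = (5476 + 3353) / 109 = 81
R = √81 = 9  ⇒  r_B = 9 − 5 = 4

rB=4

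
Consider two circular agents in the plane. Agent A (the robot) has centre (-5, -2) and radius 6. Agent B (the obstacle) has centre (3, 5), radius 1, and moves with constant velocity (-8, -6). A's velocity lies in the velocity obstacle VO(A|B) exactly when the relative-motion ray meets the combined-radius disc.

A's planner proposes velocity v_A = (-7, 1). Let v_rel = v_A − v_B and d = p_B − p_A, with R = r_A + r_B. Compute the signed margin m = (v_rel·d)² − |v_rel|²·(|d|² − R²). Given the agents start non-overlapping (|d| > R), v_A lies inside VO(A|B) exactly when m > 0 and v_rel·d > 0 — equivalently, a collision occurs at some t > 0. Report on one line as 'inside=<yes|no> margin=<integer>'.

d = (8, 7),  |d|² = 113;  R = 6+1 = 7,  c = 113−7² = 64
v_rel = (1, 7),  |v_rel|² = 50;  v_rel·d = (1)·(8) + (7)·(7) = 57
50·t² − 114·t + 64 = 0  ⇒  m = 57² − 50·64 = 49
m = 49 > 0,  v_rel·d = 57 > 0  ⇒  inside

inside=yes margin=49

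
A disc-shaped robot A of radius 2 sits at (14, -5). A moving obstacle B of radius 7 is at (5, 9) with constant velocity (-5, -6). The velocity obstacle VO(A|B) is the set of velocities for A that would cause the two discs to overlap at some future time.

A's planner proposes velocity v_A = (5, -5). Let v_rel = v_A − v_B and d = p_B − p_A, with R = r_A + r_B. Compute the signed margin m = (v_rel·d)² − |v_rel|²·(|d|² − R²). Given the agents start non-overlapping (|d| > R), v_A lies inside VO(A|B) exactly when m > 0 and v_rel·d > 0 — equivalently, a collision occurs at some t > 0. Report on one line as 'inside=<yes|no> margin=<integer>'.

d = (-9, 14),  |d|² = 277;  R = 2+7 = 9,  c = 277−9² = 196
v_rel = (10, 1),  |v_rel|² = 101;  v_rel·d = (10)·(-9) + (1)·(14) = -76
101·t² + 152·t + 196 = 0  ⇒  m = (-76)² − 101·196 = -14020
m = -14020 < 0,  v_rel·d = -76 < 0  ⇒  outside

inside=no margin=-14020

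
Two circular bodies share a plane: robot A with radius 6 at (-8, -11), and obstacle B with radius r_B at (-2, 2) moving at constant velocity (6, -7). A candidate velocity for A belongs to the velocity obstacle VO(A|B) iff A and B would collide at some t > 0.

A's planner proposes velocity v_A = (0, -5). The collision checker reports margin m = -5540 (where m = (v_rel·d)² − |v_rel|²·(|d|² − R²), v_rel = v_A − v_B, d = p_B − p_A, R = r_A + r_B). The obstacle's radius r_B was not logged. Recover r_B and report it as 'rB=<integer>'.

m = -5540
d = (6, 13);  v_rel = (-6, 2),  |v_rel|² = 40
v_rel×d = (-6)·(13) − (2)·(6) = -90
since m = R²·40 − (-90)²:  R² = (8100 + -5540) / 40 = 64
R = √64 = 8  ⇒  r_B = 8 − 6 = 2

rB=2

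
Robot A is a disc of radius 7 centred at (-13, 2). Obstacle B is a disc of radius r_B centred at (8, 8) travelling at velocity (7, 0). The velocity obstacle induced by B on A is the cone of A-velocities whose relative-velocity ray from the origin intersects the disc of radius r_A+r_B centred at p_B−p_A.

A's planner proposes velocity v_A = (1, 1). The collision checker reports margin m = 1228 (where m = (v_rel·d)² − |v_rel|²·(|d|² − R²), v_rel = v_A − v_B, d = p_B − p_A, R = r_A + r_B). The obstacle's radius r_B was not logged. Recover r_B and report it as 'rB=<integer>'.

m = 1228
d = (21, 6);  v_rel = (-6, 1),  |v_rel|² = 37
v_rel×d = (-6)·(6) − (1)·(21) = -57
since m = R²·37 − (-57)²:  R² = (3249 + 1228) / 37 = 121
R = √121 = 11  ⇒  r_B = 11 − 7 = 4

rB=4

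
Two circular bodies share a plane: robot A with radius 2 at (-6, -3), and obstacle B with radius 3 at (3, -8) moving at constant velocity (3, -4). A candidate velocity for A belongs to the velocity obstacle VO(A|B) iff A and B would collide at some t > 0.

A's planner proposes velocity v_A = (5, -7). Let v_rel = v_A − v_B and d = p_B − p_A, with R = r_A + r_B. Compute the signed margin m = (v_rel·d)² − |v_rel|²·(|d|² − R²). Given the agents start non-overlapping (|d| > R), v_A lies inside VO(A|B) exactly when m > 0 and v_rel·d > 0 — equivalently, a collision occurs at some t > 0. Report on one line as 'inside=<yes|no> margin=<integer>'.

d = (9, -5),  |d|² = 106;  R = 2+3 = 5,  c = 106−5² = 81
v_rel = (2, -3),  |v_rel|² = 13;  v_rel·d = (2)·(9) + (-3)·(-5) = 33
13·t² − 66·t + 81 = 0  ⇒  m = 33² − 13·81 = 36
m = 36 > 0,  v_rel·d = 33 > 0  ⇒  inside

inside=yes margin=36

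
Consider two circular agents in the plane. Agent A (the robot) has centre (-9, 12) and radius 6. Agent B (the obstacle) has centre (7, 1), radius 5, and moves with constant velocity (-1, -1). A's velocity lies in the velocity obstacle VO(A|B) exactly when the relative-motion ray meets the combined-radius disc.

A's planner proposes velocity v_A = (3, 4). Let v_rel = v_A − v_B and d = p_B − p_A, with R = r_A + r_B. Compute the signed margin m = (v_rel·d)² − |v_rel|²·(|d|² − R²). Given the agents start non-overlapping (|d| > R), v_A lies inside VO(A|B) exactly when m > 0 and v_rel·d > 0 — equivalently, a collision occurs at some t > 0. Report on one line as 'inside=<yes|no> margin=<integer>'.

d = (16, -11),  |d|² = 377;  R = 6+5 = 11,  c = 377−11² = 256
v_rel = (4, 5),  |v_rel|² = 41;  v_rel·d = (4)·(16) + (5)·(-11) = 9
41·t² − 18·t + 256 = 0  ⇒  m = 9² − 41·256 = -10415
m = -10415 < 0,  v_rel·d = 9 > 0  ⇒  outside

inside=no margin=-10415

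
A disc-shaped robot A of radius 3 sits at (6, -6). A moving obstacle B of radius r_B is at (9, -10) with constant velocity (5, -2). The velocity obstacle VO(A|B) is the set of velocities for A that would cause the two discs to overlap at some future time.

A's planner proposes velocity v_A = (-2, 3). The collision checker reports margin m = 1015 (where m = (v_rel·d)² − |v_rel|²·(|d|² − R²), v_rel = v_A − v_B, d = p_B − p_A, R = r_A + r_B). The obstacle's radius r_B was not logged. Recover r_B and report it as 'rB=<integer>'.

m = 1015
d = (3, -4);  v_rel = (-7, 5),  |v_rel|² = 74
v_rel×d = (-7)·(-4) − (5)·(3) = 13
since m = R²·74 − 13²:  R² = (169 + 1015) / 74 = 16
R = √16 = 4  ⇒  r_B = 4 − 3 = 1

rB=1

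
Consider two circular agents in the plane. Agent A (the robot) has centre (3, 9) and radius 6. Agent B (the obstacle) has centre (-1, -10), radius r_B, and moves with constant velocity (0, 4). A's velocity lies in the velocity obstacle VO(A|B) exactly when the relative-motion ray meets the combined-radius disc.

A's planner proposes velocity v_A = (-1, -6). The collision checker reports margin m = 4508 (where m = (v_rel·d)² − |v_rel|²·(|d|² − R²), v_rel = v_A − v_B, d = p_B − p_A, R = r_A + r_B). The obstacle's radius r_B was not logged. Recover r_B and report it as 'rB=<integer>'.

m = 4508
d = (-4, -19);  v_rel = (-1, -10),  |v_rel|² = 101
v_rel×d = (-1)·(-19) − (-10)·(-4) = -21
since m = R²·101 − (-21)²:  R² = (441 + 4508) / 101 = 49
R = √49 = 7  ⇒  r_B = 7 − 6 = 1

rB=1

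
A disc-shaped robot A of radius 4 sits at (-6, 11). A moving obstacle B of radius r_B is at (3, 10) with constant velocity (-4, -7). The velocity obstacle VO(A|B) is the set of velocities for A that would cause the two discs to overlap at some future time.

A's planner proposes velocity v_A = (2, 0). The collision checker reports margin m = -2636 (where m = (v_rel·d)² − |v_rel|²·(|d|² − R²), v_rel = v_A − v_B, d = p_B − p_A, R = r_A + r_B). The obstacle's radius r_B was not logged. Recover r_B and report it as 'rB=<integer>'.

m = -2636
d = (9, -1);  v_rel = (6, 7),  |v_rel|² = 85
v_rel×d = (6)·(-1) − (7)·(9) = -69
since m = R²·85 − (-69)²:  R² = (4761 + -2636) / 85 = 25
R = √25 = 5  ⇒  r_B = 5 − 4 = 1

rB=1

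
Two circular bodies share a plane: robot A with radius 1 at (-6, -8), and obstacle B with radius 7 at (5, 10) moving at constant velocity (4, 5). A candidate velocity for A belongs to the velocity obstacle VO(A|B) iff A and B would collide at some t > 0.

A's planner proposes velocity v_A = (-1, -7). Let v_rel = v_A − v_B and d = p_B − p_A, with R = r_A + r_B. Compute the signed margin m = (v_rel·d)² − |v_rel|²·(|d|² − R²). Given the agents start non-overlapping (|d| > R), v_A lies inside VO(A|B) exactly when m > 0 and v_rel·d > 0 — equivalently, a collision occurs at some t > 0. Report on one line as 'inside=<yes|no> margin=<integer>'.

d = (11, 18),  |d|² = 445;  R = 1+7 = 8,  c = 445−8² = 381
v_rel = (-5, -12),  |v_rel|² = 169;  v_rel·d = (-5)·(11) + (-12)·(18) = -271
169·t² + 542·t + 381 = 0  ⇒  m = (-271)² − 169·381 = 9052
m = 9052 > 0,  v_rel·d = -271 < 0  ⇒  outside

inside=no margin=9052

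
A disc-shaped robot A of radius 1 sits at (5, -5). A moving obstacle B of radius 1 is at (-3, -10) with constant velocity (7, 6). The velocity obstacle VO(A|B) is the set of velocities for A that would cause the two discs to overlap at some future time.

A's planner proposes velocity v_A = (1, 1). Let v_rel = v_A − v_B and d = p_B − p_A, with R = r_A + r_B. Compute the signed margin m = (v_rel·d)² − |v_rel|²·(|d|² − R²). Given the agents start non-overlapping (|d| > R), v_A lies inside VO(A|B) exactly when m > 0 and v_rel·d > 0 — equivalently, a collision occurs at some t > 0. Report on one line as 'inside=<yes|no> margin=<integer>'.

d = (-8, -5),  |d|² = 89;  R = 1+1 = 2,  c = 89−2² = 85
v_rel = (-6, -5),  |v_rel|² = 61;  v_rel·d = (-6)·(-8) + (-5)·(-5) = 73
61·t² − 146·t + 85 = 0  ⇒  m = 73² − 61·85 = 144
m = 144 > 0,  v_rel·d = 73 > 0  ⇒  inside

inside=yes margin=144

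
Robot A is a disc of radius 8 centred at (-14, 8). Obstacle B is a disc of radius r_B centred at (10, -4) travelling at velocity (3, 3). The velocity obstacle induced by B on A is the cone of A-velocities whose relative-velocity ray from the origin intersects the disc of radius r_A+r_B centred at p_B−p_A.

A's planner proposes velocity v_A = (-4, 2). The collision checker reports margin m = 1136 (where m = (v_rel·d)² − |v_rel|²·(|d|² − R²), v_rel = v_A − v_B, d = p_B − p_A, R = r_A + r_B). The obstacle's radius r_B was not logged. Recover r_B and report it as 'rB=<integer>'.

m = 1136
d = (24, -12);  v_rel = (-7, -1),  |v_rel|² = 50
v_rel×d = (-7)·(-12) − (-1)·(24) = 108
since m = R²·50 − 108²:  R² = (11664 + 1136) / 50 = 256
R = √256 = 16  ⇒  r_B = 16 − 8 = 8

rB=8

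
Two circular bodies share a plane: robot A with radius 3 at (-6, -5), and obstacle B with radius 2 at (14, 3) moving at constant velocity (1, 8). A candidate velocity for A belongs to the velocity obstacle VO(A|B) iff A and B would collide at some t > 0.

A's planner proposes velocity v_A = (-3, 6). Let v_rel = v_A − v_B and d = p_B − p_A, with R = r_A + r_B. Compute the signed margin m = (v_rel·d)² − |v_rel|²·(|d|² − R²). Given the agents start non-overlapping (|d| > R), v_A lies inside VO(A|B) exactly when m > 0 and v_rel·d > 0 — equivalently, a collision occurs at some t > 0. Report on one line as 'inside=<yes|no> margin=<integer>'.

d = (20, 8),  |d|² = 464;  R = 3+2 = 5,  c = 464−5² = 439
v_rel = (-4, -2),  |v_rel|² = 20;  v_rel·d = (-4)·(20) + (-2)·(8) = -96
20·t² + 192·t + 439 = 0  ⇒  m = (-96)² − 20·439 = 436
m = 436 > 0,  v_rel·d = -96 < 0  ⇒  outside

inside=no margin=436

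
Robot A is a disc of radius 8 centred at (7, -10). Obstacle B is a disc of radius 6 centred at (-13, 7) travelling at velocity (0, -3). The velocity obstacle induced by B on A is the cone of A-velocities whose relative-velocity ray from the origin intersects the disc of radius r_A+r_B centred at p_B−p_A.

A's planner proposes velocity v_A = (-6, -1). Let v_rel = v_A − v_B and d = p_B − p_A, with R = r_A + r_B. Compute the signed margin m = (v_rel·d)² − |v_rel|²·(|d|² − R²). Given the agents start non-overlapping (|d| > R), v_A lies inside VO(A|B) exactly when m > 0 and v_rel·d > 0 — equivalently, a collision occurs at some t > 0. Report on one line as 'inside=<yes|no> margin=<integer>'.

d = (-20, 17),  |d|² = 689;  R = 8+6 = 14,  c = 689−14² = 493
v_rel = (-6, 2),  |v_rel|² = 40;  v_rel·d = (-6)·(-20) + (2)·(17) = 154
40·t² − 308·t + 493 = 0  ⇒  m = 154² − 40·493 = 3996
m = 3996 > 0,  v_rel·d = 154 > 0  ⇒  inside

inside=yes margin=3996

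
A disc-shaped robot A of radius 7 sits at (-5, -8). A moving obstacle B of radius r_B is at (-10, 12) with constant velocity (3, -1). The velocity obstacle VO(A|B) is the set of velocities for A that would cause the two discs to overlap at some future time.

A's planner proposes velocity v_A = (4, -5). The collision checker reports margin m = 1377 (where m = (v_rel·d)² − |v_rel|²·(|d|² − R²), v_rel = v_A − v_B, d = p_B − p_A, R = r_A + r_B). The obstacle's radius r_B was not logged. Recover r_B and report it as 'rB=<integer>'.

m = 1377
d = (-5, 20);  v_rel = (1, -4),  |v_rel|² = 17
v_rel×d = (1)·(20) − (-4)·(-5) = 0
since m = R²·17 − 0²:  R² = (0 + 1377) / 17 = 81
R = √81 = 9  ⇒  r_B = 9 − 7 = 2

rB=2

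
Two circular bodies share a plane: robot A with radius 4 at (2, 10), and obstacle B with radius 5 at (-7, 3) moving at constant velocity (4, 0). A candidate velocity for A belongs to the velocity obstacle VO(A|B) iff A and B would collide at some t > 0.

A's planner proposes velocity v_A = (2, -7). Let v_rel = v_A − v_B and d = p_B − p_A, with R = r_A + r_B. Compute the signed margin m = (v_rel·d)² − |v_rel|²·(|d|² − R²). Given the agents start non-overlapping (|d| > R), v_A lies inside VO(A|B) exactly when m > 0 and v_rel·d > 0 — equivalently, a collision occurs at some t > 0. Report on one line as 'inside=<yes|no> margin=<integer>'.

d = (-9, -7),  |d|² = 130;  R = 4+5 = 9,  c = 130−9² = 49
v_rel = (-2, -7),  |v_rel|² = 53;  v_rel·d = (-2)·(-9) + (-7)·(-7) = 67
53·t² − 134·t + 49 = 0  ⇒  m = 67² − 53·49 = 1892
m = 1892 > 0,  v_rel·d = 67 > 0  ⇒  inside

inside=yes margin=1892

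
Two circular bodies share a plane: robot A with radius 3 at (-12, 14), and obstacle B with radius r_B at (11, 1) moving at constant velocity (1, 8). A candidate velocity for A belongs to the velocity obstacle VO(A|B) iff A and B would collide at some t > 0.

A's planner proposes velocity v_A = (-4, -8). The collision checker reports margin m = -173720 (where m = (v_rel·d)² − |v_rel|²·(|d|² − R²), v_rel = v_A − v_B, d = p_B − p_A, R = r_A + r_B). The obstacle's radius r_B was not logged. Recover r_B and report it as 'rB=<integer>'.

m = -173720
d = (23, -13);  v_rel = (-5, -16),  |v_rel|² = 281
v_rel×d = (-5)·(-13) − (-16)·(23) = 433
since m = R²·281 − 433²:  R² = (187489 + -173720) / 281 = 49
R = √49 = 7  ⇒  r_B = 7 − 3 = 4

rB=4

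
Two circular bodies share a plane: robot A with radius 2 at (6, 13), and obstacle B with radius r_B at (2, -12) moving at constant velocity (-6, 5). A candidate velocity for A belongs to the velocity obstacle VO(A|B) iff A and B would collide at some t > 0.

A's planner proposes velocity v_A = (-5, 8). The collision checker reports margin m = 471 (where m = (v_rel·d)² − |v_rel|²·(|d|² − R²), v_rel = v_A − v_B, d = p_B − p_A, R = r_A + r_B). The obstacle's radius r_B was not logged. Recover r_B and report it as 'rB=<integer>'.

m = 471
d = (-4, -25);  v_rel = (1, 3),  |v_rel|² = 10
v_rel×d = (1)·(-25) − (3)·(-4) = -13
since m = R²·10 − (-13)²:  R² = (169 + 471) / 10 = 64
R = √64 = 8  ⇒  r_B = 8 − 2 = 6

rB=6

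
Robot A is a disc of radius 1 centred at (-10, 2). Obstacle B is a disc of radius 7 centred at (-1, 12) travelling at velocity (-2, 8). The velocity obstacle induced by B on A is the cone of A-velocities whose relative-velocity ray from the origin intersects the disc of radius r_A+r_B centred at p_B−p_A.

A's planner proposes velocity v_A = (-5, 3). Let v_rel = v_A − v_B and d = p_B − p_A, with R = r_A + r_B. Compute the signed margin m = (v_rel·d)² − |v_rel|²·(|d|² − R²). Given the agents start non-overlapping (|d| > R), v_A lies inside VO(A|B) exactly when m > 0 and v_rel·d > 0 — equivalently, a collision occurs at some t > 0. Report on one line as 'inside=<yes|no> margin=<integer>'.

d = (9, 10),  |d|² = 181;  R = 1+7 = 8,  c = 181−8² = 117
v_rel = (-3, -5),  |v_rel|² = 34;  v_rel·d = (-3)·(9) + (-5)·(10) = -77
34·t² + 154·t + 117 = 0  ⇒  m = (-77)² − 34·117 = 1951
m = 1951 > 0,  v_rel·d = -77 < 0  ⇒  outside

inside=no margin=1951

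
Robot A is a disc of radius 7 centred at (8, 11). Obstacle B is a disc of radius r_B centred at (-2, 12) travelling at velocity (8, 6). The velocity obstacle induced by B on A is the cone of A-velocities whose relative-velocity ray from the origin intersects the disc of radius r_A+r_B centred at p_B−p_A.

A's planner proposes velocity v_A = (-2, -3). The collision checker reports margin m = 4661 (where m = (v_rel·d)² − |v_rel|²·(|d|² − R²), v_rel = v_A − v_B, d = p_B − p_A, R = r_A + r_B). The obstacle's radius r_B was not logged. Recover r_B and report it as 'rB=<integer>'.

m = 4661
d = (-10, 1);  v_rel = (-10, -9),  |v_rel|² = 181
v_rel×d = (-10)·(1) − (-9)·(-10) = -100
since m = R²·181 − (-100)²:  R² = (10000 + 4661) / 181 = 81
R = √81 = 9  ⇒  r_B = 9 − 7 = 2

rB=2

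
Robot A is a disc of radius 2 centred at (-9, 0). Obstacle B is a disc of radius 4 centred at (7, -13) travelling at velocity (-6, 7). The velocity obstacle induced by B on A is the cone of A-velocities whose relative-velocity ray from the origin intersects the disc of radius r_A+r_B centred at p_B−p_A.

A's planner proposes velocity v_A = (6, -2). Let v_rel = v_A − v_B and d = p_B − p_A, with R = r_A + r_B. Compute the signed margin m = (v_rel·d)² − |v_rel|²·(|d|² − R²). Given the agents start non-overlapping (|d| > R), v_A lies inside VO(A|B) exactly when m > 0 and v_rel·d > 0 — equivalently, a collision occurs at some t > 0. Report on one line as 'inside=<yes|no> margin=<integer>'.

d = (16, -13),  |d|² = 425;  R = 2+4 = 6,  c = 425−6² = 389
v_rel = (12, -9),  |v_rel|² = 225;  v_rel·d = (12)·(16) + (-9)·(-13) = 309
225·t² − 618·t + 389 = 0  ⇒  m = 309² − 225·389 = 7956
m = 7956 > 0,  v_rel·d = 309 > 0  ⇒  inside

inside=yes margin=7956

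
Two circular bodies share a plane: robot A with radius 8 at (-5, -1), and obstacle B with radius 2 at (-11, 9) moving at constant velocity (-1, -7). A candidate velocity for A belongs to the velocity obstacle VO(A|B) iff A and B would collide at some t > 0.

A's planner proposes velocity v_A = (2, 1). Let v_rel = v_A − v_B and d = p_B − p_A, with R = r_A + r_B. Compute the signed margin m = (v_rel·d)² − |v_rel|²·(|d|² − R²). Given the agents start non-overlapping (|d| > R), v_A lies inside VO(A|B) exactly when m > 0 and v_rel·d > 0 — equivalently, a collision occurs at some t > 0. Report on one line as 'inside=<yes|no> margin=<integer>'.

d = (-6, 10),  |d|² = 136;  R = 8+2 = 10,  c = 136−10² = 36
v_rel = (3, 8),  |v_rel|² = 73;  v_rel·d = (3)·(-6) + (8)·(10) = 62
73·t² − 124·t + 36 = 0  ⇒  m = 62² − 73·36 = 1216
m = 1216 > 0,  v_rel·d = 62 > 0  ⇒  inside

inside=yes margin=1216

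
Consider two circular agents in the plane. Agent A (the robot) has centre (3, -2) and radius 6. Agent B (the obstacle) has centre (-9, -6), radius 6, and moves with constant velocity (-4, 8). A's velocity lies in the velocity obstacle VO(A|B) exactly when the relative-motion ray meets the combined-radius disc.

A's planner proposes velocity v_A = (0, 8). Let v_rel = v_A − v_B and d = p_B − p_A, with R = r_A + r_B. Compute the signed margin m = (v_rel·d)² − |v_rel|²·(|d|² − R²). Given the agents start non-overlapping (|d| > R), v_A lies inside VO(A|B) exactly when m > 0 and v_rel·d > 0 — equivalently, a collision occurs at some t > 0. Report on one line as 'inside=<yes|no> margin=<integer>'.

d = (-12, -4),  |d|² = 160;  R = 6+6 = 12,  c = 160−12² = 16
v_rel = (4, 0),  |v_rel|² = 16;  v_rel·d = (4)·(-12) + (0)·(-4) = -48
16·t² + 96·t + 16 = 0  ⇒  m = (-48)² − 16·16 = 2048
m = 2048 > 0,  v_rel·d = -48 < 0  ⇒  outside

inside=no margin=2048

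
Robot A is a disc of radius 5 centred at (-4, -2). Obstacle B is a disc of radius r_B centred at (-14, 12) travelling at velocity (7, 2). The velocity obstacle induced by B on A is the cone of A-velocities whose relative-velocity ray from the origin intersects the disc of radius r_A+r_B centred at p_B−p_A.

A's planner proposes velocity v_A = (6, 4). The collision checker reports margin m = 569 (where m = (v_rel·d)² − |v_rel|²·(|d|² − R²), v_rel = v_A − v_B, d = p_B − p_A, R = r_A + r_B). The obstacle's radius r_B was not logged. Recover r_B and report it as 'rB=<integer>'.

m = 569
d = (-10, 14);  v_rel = (-1, 2),  |v_rel|² = 5
v_rel×d = (-1)·(14) − (2)·(-10) = 6
since m = R²·5 − 6²:  R² = (36 + 569) / 5 = 121
R = √121 = 11  ⇒  r_B = 11 − 5 = 6

rB=6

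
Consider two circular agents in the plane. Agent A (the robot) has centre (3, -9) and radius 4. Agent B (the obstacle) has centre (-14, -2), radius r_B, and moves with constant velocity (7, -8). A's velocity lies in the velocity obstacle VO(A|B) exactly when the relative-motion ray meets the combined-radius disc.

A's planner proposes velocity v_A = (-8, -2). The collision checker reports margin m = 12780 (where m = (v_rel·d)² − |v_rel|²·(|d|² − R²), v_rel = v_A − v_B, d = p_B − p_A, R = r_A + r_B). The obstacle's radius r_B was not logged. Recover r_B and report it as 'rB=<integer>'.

m = 12780
d = (-17, 7);  v_rel = (-15, 6),  |v_rel|² = 261
v_rel×d = (-15)·(7) − (6)·(-17) = -3
since m = R²·261 − (-3)²:  R² = (9 + 12780) / 261 = 49
R = √49 = 7  ⇒  r_B = 7 − 4 = 3

rB=3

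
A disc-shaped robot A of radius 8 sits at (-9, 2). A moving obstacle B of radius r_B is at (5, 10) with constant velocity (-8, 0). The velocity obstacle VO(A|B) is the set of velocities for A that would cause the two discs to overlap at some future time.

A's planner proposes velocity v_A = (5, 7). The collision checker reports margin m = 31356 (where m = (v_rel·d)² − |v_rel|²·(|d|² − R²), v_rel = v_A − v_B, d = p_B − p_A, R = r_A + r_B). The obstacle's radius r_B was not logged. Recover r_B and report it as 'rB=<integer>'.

m = 31356
d = (14, 8);  v_rel = (13, 7),  |v_rel|² = 218
v_rel×d = (13)·(8) − (7)·(14) = 6
since m = R²·218 − 6²:  R² = (36 + 31356) / 218 = 144
R = √144 = 12  ⇒  r_B = 12 − 8 = 4

rB=4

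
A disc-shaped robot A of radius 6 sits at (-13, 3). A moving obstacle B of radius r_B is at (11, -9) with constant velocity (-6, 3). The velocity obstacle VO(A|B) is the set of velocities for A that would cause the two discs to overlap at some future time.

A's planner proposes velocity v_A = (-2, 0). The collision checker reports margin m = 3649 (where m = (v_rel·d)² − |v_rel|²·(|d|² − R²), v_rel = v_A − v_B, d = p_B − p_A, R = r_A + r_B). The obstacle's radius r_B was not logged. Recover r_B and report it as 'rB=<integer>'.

m = 3649
d = (24, -12);  v_rel = (4, -3),  |v_rel|² = 25
v_rel×d = (4)·(-12) − (-3)·(24) = 24
since m = R²·25 − 24²:  R² = (576 + 3649) / 25 = 169
R = √169 = 13  ⇒  r_B = 13 − 6 = 7

rB=7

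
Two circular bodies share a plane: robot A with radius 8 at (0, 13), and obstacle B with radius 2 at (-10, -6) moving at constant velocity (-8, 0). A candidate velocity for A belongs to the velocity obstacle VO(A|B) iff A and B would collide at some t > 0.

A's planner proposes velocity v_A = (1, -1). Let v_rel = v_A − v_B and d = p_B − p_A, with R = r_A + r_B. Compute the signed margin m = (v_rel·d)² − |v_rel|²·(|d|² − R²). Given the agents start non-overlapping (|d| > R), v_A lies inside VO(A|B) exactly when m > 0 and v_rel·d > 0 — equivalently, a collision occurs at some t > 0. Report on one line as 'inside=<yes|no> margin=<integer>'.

d = (-10, -19),  |d|² = 461;  R = 8+2 = 10,  c = 461−10² = 361
v_rel = (9, -1),  |v_rel|² = 82;  v_rel·d = (9)·(-10) + (-1)·(-19) = -71
82·t² + 142·t + 361 = 0  ⇒  m = (-71)² − 82·361 = -24561
m = -24561 < 0,  v_rel·d = -71 < 0  ⇒  outside

inside=no margin=-24561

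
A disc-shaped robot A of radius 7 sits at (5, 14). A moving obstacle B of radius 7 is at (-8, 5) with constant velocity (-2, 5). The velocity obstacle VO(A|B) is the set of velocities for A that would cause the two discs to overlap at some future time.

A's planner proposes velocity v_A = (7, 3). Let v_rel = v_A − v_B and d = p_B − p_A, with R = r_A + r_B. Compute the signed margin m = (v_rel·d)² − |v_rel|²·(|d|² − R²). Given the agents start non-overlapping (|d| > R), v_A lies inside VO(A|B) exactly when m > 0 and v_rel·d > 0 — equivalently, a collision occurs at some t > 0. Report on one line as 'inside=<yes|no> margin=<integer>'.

d = (-13, -9),  |d|² = 250;  R = 7+7 = 14,  c = 250−14² = 54
v_rel = (9, -2),  |v_rel|² = 85;  v_rel·d = (9)·(-13) + (-2)·(-9) = -99
85·t² + 198·t + 54 = 0  ⇒  m = (-99)² − 85·54 = 5211
m = 5211 > 0,  v_rel·d = -99 < 0  ⇒  outside

inside=no margin=5211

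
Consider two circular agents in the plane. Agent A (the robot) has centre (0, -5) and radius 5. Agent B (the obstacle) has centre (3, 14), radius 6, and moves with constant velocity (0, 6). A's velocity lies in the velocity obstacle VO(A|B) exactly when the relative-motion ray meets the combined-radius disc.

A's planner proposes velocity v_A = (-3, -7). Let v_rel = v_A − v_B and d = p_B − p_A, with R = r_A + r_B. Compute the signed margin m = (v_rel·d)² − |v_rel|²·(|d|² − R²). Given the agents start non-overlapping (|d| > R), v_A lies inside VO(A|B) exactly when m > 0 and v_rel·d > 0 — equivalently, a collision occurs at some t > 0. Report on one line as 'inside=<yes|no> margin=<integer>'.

d = (3, 19),  |d|² = 370;  R = 5+6 = 11,  c = 370−11² = 249
v_rel = (-3, -13),  |v_rel|² = 178;  v_rel·d = (-3)·(3) + (-13)·(19) = -256
178·t² + 512·t + 249 = 0  ⇒  m = (-256)² − 178·249 = 21214
m = 21214 > 0,  v_rel·d = -256 < 0  ⇒  outside

inside=no margin=21214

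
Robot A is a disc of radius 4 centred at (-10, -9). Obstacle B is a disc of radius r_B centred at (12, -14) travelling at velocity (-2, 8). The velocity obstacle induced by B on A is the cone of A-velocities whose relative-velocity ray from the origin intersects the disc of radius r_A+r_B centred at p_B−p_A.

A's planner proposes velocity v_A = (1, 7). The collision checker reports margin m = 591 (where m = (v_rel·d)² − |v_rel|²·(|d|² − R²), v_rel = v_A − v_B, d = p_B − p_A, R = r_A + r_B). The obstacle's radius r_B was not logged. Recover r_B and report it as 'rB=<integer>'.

m = 591
d = (22, -5);  v_rel = (3, -1),  |v_rel|² = 10
v_rel×d = (3)·(-5) − (-1)·(22) = 7
since m = R²·10 − 7²:  R² = (49 + 591) / 10 = 64
R = √64 = 8  ⇒  r_B = 8 − 4 = 4

rB=4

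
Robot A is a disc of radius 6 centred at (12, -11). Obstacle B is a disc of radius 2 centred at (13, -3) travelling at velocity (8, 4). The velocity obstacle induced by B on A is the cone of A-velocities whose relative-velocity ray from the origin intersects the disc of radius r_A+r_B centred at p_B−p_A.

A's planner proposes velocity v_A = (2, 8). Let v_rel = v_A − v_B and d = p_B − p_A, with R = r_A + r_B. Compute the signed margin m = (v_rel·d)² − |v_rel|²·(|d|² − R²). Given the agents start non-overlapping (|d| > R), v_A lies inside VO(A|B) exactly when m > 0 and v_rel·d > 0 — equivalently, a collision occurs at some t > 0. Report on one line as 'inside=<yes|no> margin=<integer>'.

d = (1, 8),  |d|² = 65;  R = 6+2 = 8,  c = 65−8² = 1
v_rel = (-6, 4),  |v_rel|² = 52;  v_rel·d = (-6)·(1) + (4)·(8) = 26
52·t² − 52·t + 1 = 0  ⇒  m = 26² − 52·1 = 624
m = 624 > 0,  v_rel·d = 26 > 0  ⇒  inside

inside=yes margin=624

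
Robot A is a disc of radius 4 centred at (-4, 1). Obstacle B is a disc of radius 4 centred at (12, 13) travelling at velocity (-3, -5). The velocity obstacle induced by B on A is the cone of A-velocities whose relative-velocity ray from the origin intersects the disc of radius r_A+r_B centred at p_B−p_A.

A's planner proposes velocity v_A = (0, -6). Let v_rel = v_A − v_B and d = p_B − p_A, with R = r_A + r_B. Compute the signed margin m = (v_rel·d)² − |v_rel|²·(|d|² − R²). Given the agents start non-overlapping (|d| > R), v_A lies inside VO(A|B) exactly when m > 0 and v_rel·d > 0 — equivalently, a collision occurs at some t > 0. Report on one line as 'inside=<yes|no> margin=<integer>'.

d = (16, 12),  |d|² = 400;  R = 4+4 = 8,  c = 400−8² = 336
v_rel = (3, -1),  |v_rel|² = 10;  v_rel·d = (3)·(16) + (-1)·(12) = 36
10·t² − 72·t + 336 = 0  ⇒  m = 36² − 10·336 = -2064
m = -2064 < 0,  v_rel·d = 36 > 0  ⇒  outside

inside=no margin=-2064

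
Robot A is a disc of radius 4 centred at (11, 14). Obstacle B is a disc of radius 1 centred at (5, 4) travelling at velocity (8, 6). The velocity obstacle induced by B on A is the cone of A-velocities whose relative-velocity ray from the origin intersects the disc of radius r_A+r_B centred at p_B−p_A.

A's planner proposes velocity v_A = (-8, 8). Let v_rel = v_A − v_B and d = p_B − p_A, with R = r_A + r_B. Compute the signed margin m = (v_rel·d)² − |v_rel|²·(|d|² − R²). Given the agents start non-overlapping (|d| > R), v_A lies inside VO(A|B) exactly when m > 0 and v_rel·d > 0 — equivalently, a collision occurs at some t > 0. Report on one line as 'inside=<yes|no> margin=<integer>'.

d = (-6, -10),  |d|² = 136;  R = 4+1 = 5,  c = 136−5² = 111
v_rel = (-16, 2),  |v_rel|² = 260;  v_rel·d = (-16)·(-6) + (2)·(-10) = 76
260·t² − 152·t + 111 = 0  ⇒  m = 76² − 260·111 = -23084
m = -23084 < 0,  v_rel·d = 76 > 0  ⇒  outside

inside=no margin=-23084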